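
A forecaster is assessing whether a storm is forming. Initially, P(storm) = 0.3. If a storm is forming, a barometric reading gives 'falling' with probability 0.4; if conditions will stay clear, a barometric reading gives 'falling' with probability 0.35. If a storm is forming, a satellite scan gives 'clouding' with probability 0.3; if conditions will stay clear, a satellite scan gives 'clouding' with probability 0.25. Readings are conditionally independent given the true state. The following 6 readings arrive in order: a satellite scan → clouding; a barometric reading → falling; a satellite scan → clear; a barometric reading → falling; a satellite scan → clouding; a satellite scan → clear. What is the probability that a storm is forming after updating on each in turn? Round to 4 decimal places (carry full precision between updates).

After a satellite scan='clouding': P(storm) = 0.3·0.3000 / (0.3·0.3000 + 0.25·0.7000) ≈ 0.3396
After a barometric reading='falling': P(storm) = 0.4·0.3396 / (0.4·0.3396 + 0.35·0.6604) ≈ 0.3702
After a satellite scan='clear': P(storm) = 0.7·0.3702 / (0.7·0.3702 + 0.75·0.6298) ≈ 0.3542
After a barometric reading='falling': P(storm) = 0.4·0.3542 / (0.4·0.3542 + 0.35·0.6458) ≈ 0.3853
After a satellite scan='clouding': P(storm) = 0.3·0.3853 / (0.3·0.3853 + 0.25·0.6147) ≈ 0.4293
After a satellite scan='clear': P(storm) = 0.7·0.4293 / (0.7·0.4293 + 0.75·0.5707) ≈ 0.4125

0.4125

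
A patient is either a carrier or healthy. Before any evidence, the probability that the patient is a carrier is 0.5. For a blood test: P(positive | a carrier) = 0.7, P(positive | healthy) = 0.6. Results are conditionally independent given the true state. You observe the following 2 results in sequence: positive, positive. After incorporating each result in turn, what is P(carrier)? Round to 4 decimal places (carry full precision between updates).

0.5765

After 'positive': P(carrier) = 0.7·0.5000 / (0.7·0.5000 + 0.6·0.5000) ≈ 0.5385
After 'positive': P(carrier) = 0.7·0.5385 / (0.7·0.5385 + 0.6·0.4615) ≈ 0.5765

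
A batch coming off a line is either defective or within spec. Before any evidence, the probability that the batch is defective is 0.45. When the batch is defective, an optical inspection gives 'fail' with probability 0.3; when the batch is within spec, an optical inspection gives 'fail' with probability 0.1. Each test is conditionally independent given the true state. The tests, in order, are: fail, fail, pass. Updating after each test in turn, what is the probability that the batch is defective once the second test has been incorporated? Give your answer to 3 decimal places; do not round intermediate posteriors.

Each posterior becomes the prior for the next update.
After 'fail': P(defective) = 0.3·0.4500 / (0.3·0.4500 + 0.1·0.5500) ≈ 0.7105
After 'fail': P(defective) = 0.3·0.7105 / (0.3·0.7105 + 0.1·0.2895) ≈ 0.8804

0.880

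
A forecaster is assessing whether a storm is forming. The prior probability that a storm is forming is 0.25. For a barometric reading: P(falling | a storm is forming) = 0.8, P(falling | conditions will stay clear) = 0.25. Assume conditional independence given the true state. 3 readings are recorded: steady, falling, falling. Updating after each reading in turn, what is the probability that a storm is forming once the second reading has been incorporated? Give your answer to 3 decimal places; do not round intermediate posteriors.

0.221

Each posterior becomes the prior for the next update.
After 'steady': P(storm) = 0.2·0.2500 / (0.2·0.2500 + 0.75·0.7500) ≈ 0.0816
After 'falling': P(storm) = 0.8·0.0816 / (0.8·0.0816 + 0.25·0.9184) ≈ 0.2215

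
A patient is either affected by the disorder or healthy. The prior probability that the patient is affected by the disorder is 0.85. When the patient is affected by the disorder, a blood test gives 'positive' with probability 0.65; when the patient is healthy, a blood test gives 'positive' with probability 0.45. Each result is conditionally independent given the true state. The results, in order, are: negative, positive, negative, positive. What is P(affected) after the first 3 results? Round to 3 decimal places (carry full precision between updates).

0.768

After 'negative': P(affected) = 0.35·0.8500 / (0.35·0.8500 + 0.55·0.1500) ≈ 0.7829
After 'positive': P(affected) = 0.65·0.7829 / (0.65·0.7829 + 0.45·0.2171) ≈ 0.8389
After 'negative': P(affected) = 0.35·0.8389 / (0.35·0.8389 + 0.55·0.1611) ≈ 0.7682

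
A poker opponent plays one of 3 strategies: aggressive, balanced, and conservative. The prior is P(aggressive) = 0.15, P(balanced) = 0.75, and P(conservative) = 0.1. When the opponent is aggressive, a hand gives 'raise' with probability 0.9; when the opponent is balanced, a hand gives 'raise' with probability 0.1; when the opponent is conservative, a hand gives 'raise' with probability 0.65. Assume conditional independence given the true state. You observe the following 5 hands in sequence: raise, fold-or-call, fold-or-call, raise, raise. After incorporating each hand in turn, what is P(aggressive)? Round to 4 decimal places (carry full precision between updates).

0.2159

After 'raise': normaliser = 0.9·0.1500 + 0.1·0.7500 + 0.65·0.1000; P(aggressive) ≈ 0.4909, P(balanced) ≈ 0.2727, P(conservative) ≈ 0.2364
After 'fold-or-call': normaliser = 0.1·0.4909 + 0.9·0.2727 + 0.35·0.2364; P(aggressive) ≈ 0.1301, P(balanced) ≈ 0.6506, P(conservative) ≈ 0.2193
After 'fold-or-call': normaliser = 0.1·0.1301 + 0.9·0.6506 + 0.35·0.2193; P(aggressive) ≈ 0.0193, P(balanced) ≈ 0.8671, P(conservative) ≈ 0.1136
After 'raise': normaliser = 0.9·0.0193 + 0.1·0.8671 + 0.65·0.1136; P(aggressive) ≈ 0.0975, P(balanced) ≈ 0.4873, P(conservative) ≈ 0.4152
After 'raise': normaliser = 0.9·0.0975 + 0.1·0.4873 + 0.65·0.4152; P(aggressive) ≈ 0.2159, P(balanced) ≈ 0.1199, P(conservative) ≈ 0.6642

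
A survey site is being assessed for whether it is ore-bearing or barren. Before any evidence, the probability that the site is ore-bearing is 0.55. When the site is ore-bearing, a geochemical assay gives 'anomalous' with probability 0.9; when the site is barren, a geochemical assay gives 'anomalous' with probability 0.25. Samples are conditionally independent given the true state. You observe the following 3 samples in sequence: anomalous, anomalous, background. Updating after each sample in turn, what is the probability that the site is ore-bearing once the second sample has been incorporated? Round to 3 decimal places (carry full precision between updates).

0.941

Apply Bayes' rule sequentially, carrying P(ore) forward.
After 'anomalous': P(ore) = 0.9·0.5500 / (0.9·0.5500 + 0.25·0.4500) ≈ 0.8148
After 'anomalous': P(ore) = 0.9·0.8148 / (0.9·0.8148 + 0.25·0.1852) ≈ 0.9406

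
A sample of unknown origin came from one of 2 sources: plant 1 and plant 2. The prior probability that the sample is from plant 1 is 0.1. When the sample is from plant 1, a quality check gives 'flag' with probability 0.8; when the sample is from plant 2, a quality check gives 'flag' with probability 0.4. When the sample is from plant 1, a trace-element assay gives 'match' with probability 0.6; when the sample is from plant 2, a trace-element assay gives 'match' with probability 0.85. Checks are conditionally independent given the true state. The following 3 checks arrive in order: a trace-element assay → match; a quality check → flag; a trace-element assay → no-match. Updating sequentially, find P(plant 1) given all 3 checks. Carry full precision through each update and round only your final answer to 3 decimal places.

0.295

After a trace-element assay='match': P(plant 1) = 0.6·0.1000 / (0.6·0.1000 + 0.85·0.9000) ≈ 0.0727
After a quality check='flag': P(plant 1) = 0.8·0.0727 / (0.8·0.0727 + 0.4·0.9273) ≈ 0.1356
After a trace-element assay='no-match': P(plant 1) = 0.4·0.1356 / (0.4·0.1356 + 0.15·0.8644) ≈ 0.2949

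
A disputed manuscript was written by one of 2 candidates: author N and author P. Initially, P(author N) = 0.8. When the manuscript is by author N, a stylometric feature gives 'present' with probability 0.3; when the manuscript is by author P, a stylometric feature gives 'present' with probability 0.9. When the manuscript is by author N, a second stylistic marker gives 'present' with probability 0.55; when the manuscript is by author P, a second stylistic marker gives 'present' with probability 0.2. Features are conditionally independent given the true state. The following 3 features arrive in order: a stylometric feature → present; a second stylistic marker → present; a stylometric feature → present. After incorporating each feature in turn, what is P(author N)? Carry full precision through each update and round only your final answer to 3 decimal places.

0.550

After a stylometric feature='present': P(author N) = 0.3·0.8000 / (0.3·0.8000 + 0.9·0.2000) ≈ 0.5714
After a second stylistic marker='present': P(author N) = 0.55·0.5714 / (0.55·0.5714 + 0.2·0.4286) ≈ 0.7857
After a stylometric feature='present': P(author N) = 0.3·0.7857 / (0.3·0.7857 + 0.9·0.2143) ≈ 0.5500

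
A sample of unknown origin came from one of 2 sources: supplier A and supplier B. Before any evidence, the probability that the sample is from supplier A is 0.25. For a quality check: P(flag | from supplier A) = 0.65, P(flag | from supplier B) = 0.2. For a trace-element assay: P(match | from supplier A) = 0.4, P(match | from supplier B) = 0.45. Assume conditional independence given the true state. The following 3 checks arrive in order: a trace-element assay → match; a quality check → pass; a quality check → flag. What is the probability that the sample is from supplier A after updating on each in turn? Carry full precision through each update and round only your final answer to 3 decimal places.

0.296

After a trace-element assay='match': P(supplier A) = 0.4·0.2500 / (0.4·0.2500 + 0.45·0.7500) ≈ 0.2286
After a quality check='pass': P(supplier A) = 0.35·0.2286 / (0.35·0.2286 + 0.8·0.7714) ≈ 0.1148
After a quality check='flag': P(supplier A) = 0.65·0.1148 / (0.65·0.1148 + 0.2·0.8852) ≈ 0.2964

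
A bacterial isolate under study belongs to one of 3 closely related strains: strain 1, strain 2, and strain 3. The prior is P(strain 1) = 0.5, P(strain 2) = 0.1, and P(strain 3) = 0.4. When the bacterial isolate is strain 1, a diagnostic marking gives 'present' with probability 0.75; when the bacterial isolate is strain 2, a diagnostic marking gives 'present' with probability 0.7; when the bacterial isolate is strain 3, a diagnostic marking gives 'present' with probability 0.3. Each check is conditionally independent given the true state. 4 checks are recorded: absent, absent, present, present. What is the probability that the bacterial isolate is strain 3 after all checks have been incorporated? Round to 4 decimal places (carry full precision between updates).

After 'absent': normaliser = 0.25·0.5000 + 0.3·0.1000 + 0.7·0.4000; P(strain 1) ≈ 0.2874, P(strain 2) ≈ 0.0690, P(strain 3) ≈ 0.6437
After 'absent': normaliser = 0.25·0.2874 + 0.3·0.0690 + 0.7·0.6437; P(strain 1) ≈ 0.1323, P(strain 2) ≈ 0.0381, P(strain 3) ≈ 0.8296
After 'present': normaliser = 0.75·0.1323 + 0.7·0.0381 + 0.3·0.8296; P(strain 1) ≈ 0.2647, P(strain 2) ≈ 0.0712, P(strain 3) ≈ 0.6641
After 'present': normaliser = 0.75·0.2647 + 0.7·0.0712 + 0.3·0.6641; P(strain 1) ≈ 0.4436, P(strain 2) ≈ 0.1113, P(strain 3) ≈ 0.4451

0.4451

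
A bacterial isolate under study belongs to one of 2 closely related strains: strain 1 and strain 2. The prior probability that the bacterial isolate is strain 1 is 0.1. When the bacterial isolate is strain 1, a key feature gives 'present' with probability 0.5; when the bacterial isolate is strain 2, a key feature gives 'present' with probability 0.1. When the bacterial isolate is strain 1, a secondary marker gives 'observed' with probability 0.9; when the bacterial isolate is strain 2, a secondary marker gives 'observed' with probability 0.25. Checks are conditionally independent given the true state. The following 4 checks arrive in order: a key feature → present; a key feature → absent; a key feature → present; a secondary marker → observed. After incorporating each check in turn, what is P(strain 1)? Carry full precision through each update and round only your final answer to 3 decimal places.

0.847

Each posterior becomes the prior for the next update.
After a key feature='present': P(strain 1) = 0.5·0.1000 / (0.5·0.1000 + 0.1·0.9000) ≈ 0.3571
After a key feature='absent': P(strain 1) = 0.5·0.3571 / (0.5·0.3571 + 0.9·0.6429) ≈ 0.2358
After a key feature='present': P(strain 1) = 0.5·0.2358 / (0.5·0.2358 + 0.1·0.7642) ≈ 0.6068
After a secondary marker='observed': P(strain 1) = 0.9·0.6068 / (0.9·0.6068 + 0.25·0.3932) ≈ 0.8475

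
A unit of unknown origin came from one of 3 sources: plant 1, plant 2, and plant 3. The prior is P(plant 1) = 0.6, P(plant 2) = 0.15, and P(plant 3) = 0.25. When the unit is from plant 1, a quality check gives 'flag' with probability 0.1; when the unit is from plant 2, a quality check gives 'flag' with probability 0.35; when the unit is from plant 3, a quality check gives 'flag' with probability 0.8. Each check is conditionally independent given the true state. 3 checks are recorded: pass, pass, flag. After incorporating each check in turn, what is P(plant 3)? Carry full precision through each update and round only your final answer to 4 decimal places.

After 'pass': normaliser = 0.9·0.6000 + 0.65·0.1500 + 0.2·0.2500; P(plant 1) ≈ 0.7855, P(plant 2) ≈ 0.1418, P(plant 3) ≈ 0.0727
After 'pass': normaliser = 0.9·0.7855 + 0.65·0.1418 + 0.2·0.0727; P(plant 1) ≈ 0.8688, P(plant 2) ≈ 0.1133, P(plant 3) ≈ 0.0179
After 'flag': normaliser = 0.1·0.8688 + 0.35·0.1133 + 0.8·0.0179; P(plant 1) ≈ 0.6169, P(plant 2) ≈ 0.2816, P(plant 3) ≈ 0.1015

0.1015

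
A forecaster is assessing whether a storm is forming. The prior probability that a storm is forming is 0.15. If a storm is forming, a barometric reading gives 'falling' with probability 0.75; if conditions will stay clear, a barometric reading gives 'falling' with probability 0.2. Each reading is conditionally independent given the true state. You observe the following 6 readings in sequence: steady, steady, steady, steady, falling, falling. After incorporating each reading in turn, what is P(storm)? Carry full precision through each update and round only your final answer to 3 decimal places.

0.023

Each posterior becomes the prior for the next update.
After 'steady': P(storm) = 0.25·0.1500 / (0.25·0.1500 + 0.8·0.8500) ≈ 0.0523
After 'steady': P(storm) = 0.25·0.0523 / (0.25·0.0523 + 0.8·0.9477) ≈ 0.0169
After 'steady': P(storm) = 0.25·0.0169 / (0.25·0.0169 + 0.8·0.9831) ≈ 0.0054
After 'steady': P(storm) = 0.25·0.0054 / (0.25·0.0054 + 0.8·0.9946) ≈ 0.0017
After 'falling': P(storm) = 0.75·0.0017 / (0.75·0.0017 + 0.2·0.9983) ≈ 0.0063
After 'falling': P(storm) = 0.75·0.0063 / (0.75·0.0063 + 0.2·0.9937) ≈ 0.0231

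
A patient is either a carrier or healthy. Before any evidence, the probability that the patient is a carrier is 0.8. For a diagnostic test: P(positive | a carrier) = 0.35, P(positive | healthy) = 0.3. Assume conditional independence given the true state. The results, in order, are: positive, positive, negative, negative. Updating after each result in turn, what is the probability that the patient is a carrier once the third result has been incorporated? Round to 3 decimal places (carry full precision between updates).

0.835

After 'positive': P(carrier) = 0.35·0.8000 / (0.35·0.8000 + 0.3·0.2000) ≈ 0.8235
After 'positive': P(carrier) = 0.35·0.8235 / (0.35·0.8235 + 0.3·0.1765) ≈ 0.8448
After 'negative': P(carrier) = 0.65·0.8448 / (0.65·0.8448 + 0.7·0.1552) ≈ 0.8349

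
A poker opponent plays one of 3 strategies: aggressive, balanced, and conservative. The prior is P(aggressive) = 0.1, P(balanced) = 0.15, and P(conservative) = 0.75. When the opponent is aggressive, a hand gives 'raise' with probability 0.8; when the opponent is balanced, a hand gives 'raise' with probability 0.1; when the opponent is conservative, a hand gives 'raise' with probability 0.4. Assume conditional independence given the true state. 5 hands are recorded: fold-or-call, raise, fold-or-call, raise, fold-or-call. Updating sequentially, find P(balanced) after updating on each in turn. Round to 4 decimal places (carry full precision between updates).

After 'fold-or-call': normaliser = 0.2·0.1000 + 0.9·0.1500 + 0.6·0.7500; P(aggressive) ≈ 0.0331, P(balanced) ≈ 0.2231, P(conservative) ≈ 0.7438
After 'raise': normaliser = 0.8·0.0331 + 0.1·0.2231 + 0.4·0.7438; P(aggressive) ≈ 0.0764, P(balanced) ≈ 0.0644, P(conservative) ≈ 0.8592
After 'fold-or-call': normaliser = 0.2·0.0764 + 0.9·0.0644 + 0.6·0.8592; P(aggressive) ≈ 0.0259, P(balanced) ≈ 0.0985, P(conservative) ≈ 0.8756
After 'raise': normaliser = 0.8·0.0259 + 0.1·0.0985 + 0.4·0.8756; P(aggressive) ≈ 0.0545, P(balanced) ≈ 0.0259, P(conservative) ≈ 0.9196
After 'fold-or-call': normaliser = 0.2·0.0545 + 0.9·0.0259 + 0.6·0.9196; P(aggressive) ≈ 0.0186, P(balanced) ≈ 0.0397, P(conservative) ≈ 0.9417

0.0397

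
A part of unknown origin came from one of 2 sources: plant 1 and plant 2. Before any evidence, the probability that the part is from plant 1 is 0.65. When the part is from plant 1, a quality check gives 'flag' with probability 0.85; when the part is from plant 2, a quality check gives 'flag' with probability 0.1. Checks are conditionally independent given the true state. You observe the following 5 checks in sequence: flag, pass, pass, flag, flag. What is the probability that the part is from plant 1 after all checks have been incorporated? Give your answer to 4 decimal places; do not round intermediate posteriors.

Apply Bayes' rule sequentially, carrying P(plant 1) forward.
After 'flag': P(plant 1) = 0.85·0.6500 / (0.85·0.6500 + 0.1·0.3500) ≈ 0.9404
After 'pass': P(plant 1) = 0.15·0.9404 / (0.15·0.9404 + 0.9·0.0596) ≈ 0.7246
After 'pass': P(plant 1) = 0.15·0.7246 / (0.15·0.7246 + 0.9·0.2754) ≈ 0.3048
After 'flag': P(plant 1) = 0.85·0.3048 / (0.85·0.3048 + 0.1·0.6952) ≈ 0.7885
After 'flag': P(plant 1) = 0.85·0.7885 / (0.85·0.7885 + 0.1·0.2115) ≈ 0.9694

0.9694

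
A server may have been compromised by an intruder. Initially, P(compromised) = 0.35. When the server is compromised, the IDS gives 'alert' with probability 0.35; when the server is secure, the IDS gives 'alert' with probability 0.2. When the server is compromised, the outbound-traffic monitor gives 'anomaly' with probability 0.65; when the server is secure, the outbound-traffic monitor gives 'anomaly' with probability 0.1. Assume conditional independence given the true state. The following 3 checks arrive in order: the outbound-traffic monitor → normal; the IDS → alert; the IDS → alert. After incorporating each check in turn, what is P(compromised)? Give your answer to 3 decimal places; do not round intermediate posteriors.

0.391

After the outbound-traffic monitor='normal': P(compromised) = 0.35·0.3500 / (0.35·0.3500 + 0.9·0.6500) ≈ 0.1731
After the IDS='alert': P(compromised) = 0.35·0.1731 / (0.35·0.1731 + 0.2·0.8269) ≈ 0.2682
After the IDS='alert': P(compromised) = 0.35·0.2682 / (0.35·0.2682 + 0.2·0.7318) ≈ 0.3907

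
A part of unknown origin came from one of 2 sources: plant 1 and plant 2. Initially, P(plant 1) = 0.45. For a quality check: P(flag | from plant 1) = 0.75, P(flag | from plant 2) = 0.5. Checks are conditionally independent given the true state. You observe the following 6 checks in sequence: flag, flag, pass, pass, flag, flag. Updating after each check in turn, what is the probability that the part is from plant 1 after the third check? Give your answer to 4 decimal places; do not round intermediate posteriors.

0.4793

After 'flag': P(plant 1) = 0.75·0.4500 / (0.75·0.4500 + 0.5·0.5500) ≈ 0.5510
After 'flag': P(plant 1) = 0.75·0.5510 / (0.75·0.5510 + 0.5·0.4490) ≈ 0.6480
After 'pass': P(plant 1) = 0.25·0.6480 / (0.25·0.6480 + 0.5·0.3520) ≈ 0.4793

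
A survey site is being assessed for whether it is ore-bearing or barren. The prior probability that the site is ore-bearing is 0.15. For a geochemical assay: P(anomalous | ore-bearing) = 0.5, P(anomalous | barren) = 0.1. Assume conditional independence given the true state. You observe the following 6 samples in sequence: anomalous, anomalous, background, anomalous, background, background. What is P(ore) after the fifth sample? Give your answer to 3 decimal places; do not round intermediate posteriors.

Apply Bayes' rule sequentially, carrying P(ore) forward.
After 'anomalous': P(ore) = 0.5·0.1500 / (0.5·0.1500 + 0.1·0.8500) ≈ 0.4688
After 'anomalous': P(ore) = 0.5·0.4688 / (0.5·0.4688 + 0.1·0.5312) ≈ 0.8152
After 'background': P(ore) = 0.5·0.8152 / (0.5·0.8152 + 0.9·0.1848) ≈ 0.7102
After 'anomalous': P(ore) = 0.5·0.7102 / (0.5·0.7102 + 0.1·0.2898) ≈ 0.9246
After 'background': P(ore) = 0.5·0.9246 / (0.5·0.9246 + 0.9·0.0754) ≈ 0.8719

0.872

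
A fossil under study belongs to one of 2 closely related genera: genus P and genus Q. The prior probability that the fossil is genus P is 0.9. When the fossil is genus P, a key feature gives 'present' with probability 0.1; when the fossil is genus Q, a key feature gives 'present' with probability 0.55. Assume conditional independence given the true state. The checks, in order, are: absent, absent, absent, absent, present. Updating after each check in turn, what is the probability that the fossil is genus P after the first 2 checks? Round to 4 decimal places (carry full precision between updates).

0.9730

After 'absent': P(genus P) = 0.9·0.9000 / (0.9·0.9000 + 0.45·0.1000) ≈ 0.9474
After 'absent': P(genus P) = 0.9·0.9474 / (0.9·0.9474 + 0.45·0.0526) ≈ 0.9730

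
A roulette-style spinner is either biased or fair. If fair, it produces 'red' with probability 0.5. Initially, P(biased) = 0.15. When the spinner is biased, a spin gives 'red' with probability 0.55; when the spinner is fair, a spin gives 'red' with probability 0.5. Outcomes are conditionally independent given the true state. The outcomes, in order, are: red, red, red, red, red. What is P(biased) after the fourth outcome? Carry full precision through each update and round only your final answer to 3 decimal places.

After 'red': P(biased) = 0.55·0.1500 / (0.55·0.1500 + 0.5·0.8500) ≈ 0.1626
After 'red': P(biased) = 0.55·0.1626 / (0.55·0.1626 + 0.5·0.8374) ≈ 0.1760
After 'red': P(biased) = 0.55·0.1760 / (0.55·0.1760 + 0.5·0.8240) ≈ 0.1902
After 'red': P(biased) = 0.55·0.1902 / (0.55·0.1902 + 0.5·0.8098) ≈ 0.2053

0.205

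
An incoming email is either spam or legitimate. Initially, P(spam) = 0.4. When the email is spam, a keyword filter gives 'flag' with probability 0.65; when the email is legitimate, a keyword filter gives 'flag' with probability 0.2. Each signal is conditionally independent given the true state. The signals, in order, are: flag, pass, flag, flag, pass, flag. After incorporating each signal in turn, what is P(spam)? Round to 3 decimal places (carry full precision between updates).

0.934

After 'flag': P(spam) = 0.65·0.4000 / (0.65·0.4000 + 0.2·0.6000) ≈ 0.6842
After 'pass': P(spam) = 0.35·0.6842 / (0.35·0.6842 + 0.8·0.3158) ≈ 0.4866
After 'flag': P(spam) = 0.65·0.4866 / (0.65·0.4866 + 0.2·0.5134) ≈ 0.7549
After 'flag': P(spam) = 0.65·0.7549 / (0.65·0.7549 + 0.2·0.2451) ≈ 0.9092
After 'pass': P(spam) = 0.35·0.9092 / (0.35·0.9092 + 0.8·0.0908) ≈ 0.8141
After 'flag': P(spam) = 0.65·0.8141 / (0.65·0.8141 + 0.2·0.1859) ≈ 0.9344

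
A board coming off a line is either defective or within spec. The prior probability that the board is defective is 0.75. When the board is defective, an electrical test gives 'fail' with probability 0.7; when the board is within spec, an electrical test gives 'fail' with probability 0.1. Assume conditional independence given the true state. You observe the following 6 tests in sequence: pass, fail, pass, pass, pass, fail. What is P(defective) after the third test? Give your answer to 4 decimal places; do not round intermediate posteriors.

After 'pass': P(defective) = 0.3·0.7500 / (0.3·0.7500 + 0.9·0.2500) ≈ 0.5000
After 'fail': P(defective) = 0.7·0.5000 / (0.7·0.5000 + 0.1·0.5000) ≈ 0.8750
After 'pass': P(defective) = 0.3·0.8750 / (0.3·0.8750 + 0.9·0.1250) ≈ 0.7000

0.7000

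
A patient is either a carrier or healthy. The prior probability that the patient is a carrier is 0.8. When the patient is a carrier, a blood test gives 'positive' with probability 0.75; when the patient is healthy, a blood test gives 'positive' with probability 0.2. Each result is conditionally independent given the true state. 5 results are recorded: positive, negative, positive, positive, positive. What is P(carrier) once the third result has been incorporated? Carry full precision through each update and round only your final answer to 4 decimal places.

0.9462

Apply Bayes' rule sequentially, carrying P(carrier) forward.
After 'positive': P(carrier) = 0.75·0.8000 / (0.75·0.8000 + 0.2·0.2000) ≈ 0.9375
After 'negative': P(carrier) = 0.25·0.9375 / (0.25·0.9375 + 0.8·0.0625) ≈ 0.8242
After 'positive': P(carrier) = 0.75·0.8242 / (0.75·0.8242 + 0.2·0.1758) ≈ 0.9462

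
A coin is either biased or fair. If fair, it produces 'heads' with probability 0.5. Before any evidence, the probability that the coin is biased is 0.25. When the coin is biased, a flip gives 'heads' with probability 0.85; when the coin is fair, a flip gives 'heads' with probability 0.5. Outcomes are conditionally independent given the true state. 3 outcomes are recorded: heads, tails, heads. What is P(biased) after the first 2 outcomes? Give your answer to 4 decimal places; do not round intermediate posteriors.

0.1453

After 'heads': P(biased) = 0.85·0.2500 / (0.85·0.2500 + 0.5·0.7500) ≈ 0.3617
After 'tails': P(biased) = 0.15·0.3617 / (0.15·0.3617 + 0.5·0.6383) ≈ 0.1453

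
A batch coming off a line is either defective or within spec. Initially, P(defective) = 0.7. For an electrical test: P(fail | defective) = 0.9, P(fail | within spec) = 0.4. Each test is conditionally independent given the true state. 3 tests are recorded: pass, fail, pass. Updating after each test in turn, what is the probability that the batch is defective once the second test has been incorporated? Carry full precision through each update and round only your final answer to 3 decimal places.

0.467

After 'pass': P(defective) = 0.1·0.7000 / (0.1·0.7000 + 0.6·0.3000) ≈ 0.2800
After 'fail': P(defective) = 0.9·0.2800 / (0.9·0.2800 + 0.4·0.7200) ≈ 0.4667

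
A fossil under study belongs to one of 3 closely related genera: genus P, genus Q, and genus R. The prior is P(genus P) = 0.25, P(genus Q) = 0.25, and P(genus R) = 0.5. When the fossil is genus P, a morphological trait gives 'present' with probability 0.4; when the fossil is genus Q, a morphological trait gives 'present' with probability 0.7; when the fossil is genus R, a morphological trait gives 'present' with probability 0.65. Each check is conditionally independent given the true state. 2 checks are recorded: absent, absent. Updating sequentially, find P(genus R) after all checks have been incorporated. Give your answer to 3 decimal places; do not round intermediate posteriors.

After 'absent': normaliser = 0.6·0.2500 + 0.3·0.2500 + 0.35·0.5000; P(genus P) ≈ 0.3750, P(genus Q) ≈ 0.1875, P(genus R) ≈ 0.4375
After 'absent': normaliser = 0.6·0.3750 + 0.3·0.1875 + 0.35·0.4375; P(genus P) ≈ 0.5180, P(genus Q) ≈ 0.1295, P(genus R) ≈ 0.3525

0.353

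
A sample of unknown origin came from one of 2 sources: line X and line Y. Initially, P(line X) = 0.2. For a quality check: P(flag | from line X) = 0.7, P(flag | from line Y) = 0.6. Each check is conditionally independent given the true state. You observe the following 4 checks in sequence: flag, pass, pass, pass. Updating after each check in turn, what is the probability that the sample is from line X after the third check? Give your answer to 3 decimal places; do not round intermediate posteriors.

After 'flag': P(line X) = 0.7·0.2000 / (0.7·0.2000 + 0.6·0.8000) ≈ 0.2258
After 'pass': P(line X) = 0.3·0.2258 / (0.3·0.2258 + 0.4·0.7742) ≈ 0.1795
After 'pass': P(line X) = 0.3·0.1795 / (0.3·0.1795 + 0.4·0.8205) ≈ 0.1409

0.141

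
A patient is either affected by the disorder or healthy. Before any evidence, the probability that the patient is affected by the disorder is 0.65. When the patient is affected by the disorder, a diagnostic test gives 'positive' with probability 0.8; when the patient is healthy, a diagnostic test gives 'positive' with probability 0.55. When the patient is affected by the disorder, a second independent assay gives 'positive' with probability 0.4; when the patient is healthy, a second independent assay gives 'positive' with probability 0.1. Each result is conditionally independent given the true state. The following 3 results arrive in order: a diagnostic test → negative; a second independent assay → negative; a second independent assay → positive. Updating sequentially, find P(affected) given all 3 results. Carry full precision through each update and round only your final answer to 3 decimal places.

0.688

After a diagnostic test='negative': P(affected) = 0.2·0.6500 / (0.2·0.6500 + 0.45·0.3500) ≈ 0.4522
After a second independent assay='negative': P(affected) = 0.6·0.4522 / (0.6·0.4522 + 0.9·0.5478) ≈ 0.3549
After a second independent assay='positive': P(affected) = 0.4·0.3549 / (0.4·0.3549 + 0.1·0.6451) ≈ 0.6876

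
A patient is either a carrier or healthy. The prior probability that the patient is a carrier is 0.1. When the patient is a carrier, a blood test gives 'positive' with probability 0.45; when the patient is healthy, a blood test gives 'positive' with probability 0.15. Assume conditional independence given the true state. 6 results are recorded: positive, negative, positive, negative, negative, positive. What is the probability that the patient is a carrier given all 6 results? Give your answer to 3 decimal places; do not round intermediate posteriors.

0.448

After 'positive': P(carrier) = 0.45·0.1000 / (0.45·0.1000 + 0.15·0.9000) ≈ 0.2500
After 'negative': P(carrier) = 0.55·0.2500 / (0.55·0.2500 + 0.85·0.7500) ≈ 0.1774
After 'positive': P(carrier) = 0.45·0.1774 / (0.45·0.1774 + 0.15·0.8226) ≈ 0.3929
After 'negative': P(carrier) = 0.55·0.3929 / (0.55·0.3929 + 0.85·0.6071) ≈ 0.2951
After 'negative': P(carrier) = 0.55·0.2951 / (0.55·0.2951 + 0.85·0.7049) ≈ 0.2132
After 'positive': P(carrier) = 0.45·0.2132 / (0.45·0.2132 + 0.15·0.7868) ≈ 0.4483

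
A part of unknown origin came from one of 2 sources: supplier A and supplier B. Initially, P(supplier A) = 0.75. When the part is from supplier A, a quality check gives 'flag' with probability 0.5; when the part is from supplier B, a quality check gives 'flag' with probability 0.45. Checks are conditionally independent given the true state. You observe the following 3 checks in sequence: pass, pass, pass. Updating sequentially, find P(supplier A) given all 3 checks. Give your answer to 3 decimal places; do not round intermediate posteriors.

After 'pass': P(supplier A) = 0.5·0.7500 / (0.5·0.7500 + 0.55·0.2500) ≈ 0.7317
After 'pass': P(supplier A) = 0.5·0.7317 / (0.5·0.7317 + 0.55·0.2683) ≈ 0.7126
After 'pass': P(supplier A) = 0.5·0.7126 / (0.5·0.7126 + 0.55·0.2874) ≈ 0.6927

0.693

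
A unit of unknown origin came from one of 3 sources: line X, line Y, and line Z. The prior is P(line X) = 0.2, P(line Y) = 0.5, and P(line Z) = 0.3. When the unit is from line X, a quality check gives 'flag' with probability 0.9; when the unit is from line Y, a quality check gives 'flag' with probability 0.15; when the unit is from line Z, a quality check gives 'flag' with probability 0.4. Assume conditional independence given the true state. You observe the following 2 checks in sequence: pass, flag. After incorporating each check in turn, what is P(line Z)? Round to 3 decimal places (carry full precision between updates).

After 'pass': normaliser = 0.1·0.2000 + 0.85·0.5000 + 0.6·0.3000; P(line X) ≈ 0.0320, P(line Y) ≈ 0.6800, P(line Z) ≈ 0.2880
After 'flag': normaliser = 0.9·0.0320 + 0.15·0.6800 + 0.4·0.2880; P(line X) ≈ 0.1171, P(line Y) ≈ 0.4146, P(line Z) ≈ 0.4683

0.468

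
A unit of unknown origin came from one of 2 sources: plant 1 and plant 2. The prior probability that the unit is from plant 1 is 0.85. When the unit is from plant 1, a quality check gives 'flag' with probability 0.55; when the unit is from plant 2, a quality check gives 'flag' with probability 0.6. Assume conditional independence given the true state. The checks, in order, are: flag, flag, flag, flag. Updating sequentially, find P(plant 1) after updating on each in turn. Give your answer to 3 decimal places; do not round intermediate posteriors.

After 'flag': P(plant 1) = 0.55·0.8500 / (0.55·0.8500 + 0.6·0.1500) ≈ 0.8386
After 'flag': P(plant 1) = 0.55·0.8386 / (0.55·0.8386 + 0.6·0.1614) ≈ 0.8264
After 'flag': P(plant 1) = 0.55·0.8264 / (0.55·0.8264 + 0.6·0.1736) ≈ 0.8136
After 'flag': P(plant 1) = 0.55·0.8136 / (0.55·0.8136 + 0.6·0.1864) ≈ 0.8000

0.800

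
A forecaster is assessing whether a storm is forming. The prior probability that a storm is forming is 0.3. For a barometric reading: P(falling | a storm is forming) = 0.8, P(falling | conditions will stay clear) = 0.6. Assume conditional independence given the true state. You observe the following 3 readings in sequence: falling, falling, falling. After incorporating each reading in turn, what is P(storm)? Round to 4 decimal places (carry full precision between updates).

Apply Bayes' rule sequentially, carrying P(storm) forward.
After 'falling': P(storm) = 0.8·0.3000 / (0.8·0.3000 + 0.6·0.7000) ≈ 0.3636
After 'falling': P(storm) = 0.8·0.3636 / (0.8·0.3636 + 0.6·0.6364) ≈ 0.4324
After 'falling': P(storm) = 0.8·0.4324 / (0.8·0.4324 + 0.6·0.5676) ≈ 0.5039

0.5039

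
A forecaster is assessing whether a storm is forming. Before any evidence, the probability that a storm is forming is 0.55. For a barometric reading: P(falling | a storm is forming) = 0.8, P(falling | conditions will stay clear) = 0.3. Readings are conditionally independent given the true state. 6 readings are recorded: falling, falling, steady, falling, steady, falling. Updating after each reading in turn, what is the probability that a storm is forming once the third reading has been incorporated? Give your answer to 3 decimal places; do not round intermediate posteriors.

0.713

After 'falling': P(storm) = 0.8·0.5500 / (0.8·0.5500 + 0.3·0.4500) ≈ 0.7652
After 'falling': P(storm) = 0.8·0.7652 / (0.8·0.7652 + 0.3·0.2348) ≈ 0.8968
After 'steady': P(storm) = 0.2·0.8968 / (0.2·0.8968 + 0.7·0.1032) ≈ 0.7129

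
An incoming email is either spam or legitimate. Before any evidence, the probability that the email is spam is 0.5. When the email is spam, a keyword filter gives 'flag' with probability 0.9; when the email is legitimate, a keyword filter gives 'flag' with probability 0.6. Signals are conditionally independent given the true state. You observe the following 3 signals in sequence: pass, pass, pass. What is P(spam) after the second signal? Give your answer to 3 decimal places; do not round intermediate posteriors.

0.059

After 'pass': P(spam) = 0.1·0.5000 / (0.1·0.5000 + 0.4·0.5000) ≈ 0.2000
After 'pass': P(spam) = 0.1·0.2000 / (0.1·0.2000 + 0.4·0.8000) ≈ 0.0588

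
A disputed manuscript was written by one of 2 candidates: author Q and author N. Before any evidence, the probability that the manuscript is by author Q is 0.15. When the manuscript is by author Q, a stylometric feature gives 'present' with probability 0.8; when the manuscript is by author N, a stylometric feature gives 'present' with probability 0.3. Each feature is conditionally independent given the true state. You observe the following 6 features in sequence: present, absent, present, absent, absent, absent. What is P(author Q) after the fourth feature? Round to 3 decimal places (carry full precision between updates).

After 'present': P(author Q) = 0.8·0.1500 / (0.8·0.1500 + 0.3·0.8500) ≈ 0.3200
After 'absent': P(author Q) = 0.2·0.3200 / (0.2·0.3200 + 0.7·0.6800) ≈ 0.1185
After 'present': P(author Q) = 0.8·0.1185 / (0.8·0.1185 + 0.3·0.8815) ≈ 0.2639
After 'absent': P(author Q) = 0.2·0.2639 / (0.2·0.2639 + 0.7·0.7361) ≈ 0.0929

0.093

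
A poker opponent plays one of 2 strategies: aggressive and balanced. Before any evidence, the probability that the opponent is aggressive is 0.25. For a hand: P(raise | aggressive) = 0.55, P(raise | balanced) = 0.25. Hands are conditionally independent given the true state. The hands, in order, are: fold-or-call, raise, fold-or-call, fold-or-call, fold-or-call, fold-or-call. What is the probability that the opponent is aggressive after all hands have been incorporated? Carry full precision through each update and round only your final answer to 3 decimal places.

After 'fold-or-call': P(aggressive) = 0.45·0.2500 / (0.45·0.2500 + 0.75·0.7500) ≈ 0.1667
After 'raise': P(aggressive) = 0.55·0.1667 / (0.55·0.1667 + 0.25·0.8333) ≈ 0.3056
After 'fold-or-call': P(aggressive) = 0.45·0.3056 / (0.45·0.3056 + 0.75·0.6944) ≈ 0.2089
After 'fold-or-call': P(aggressive) = 0.45·0.2089 / (0.45·0.2089 + 0.75·0.7911) ≈ 0.1367
After 'fold-or-call': P(aggressive) = 0.45·0.1367 / (0.45·0.1367 + 0.75·0.8633) ≈ 0.0868
After 'fold-or-call': P(aggressive) = 0.45·0.0868 / (0.45·0.0868 + 0.75·0.9132) ≈ 0.0539

0.054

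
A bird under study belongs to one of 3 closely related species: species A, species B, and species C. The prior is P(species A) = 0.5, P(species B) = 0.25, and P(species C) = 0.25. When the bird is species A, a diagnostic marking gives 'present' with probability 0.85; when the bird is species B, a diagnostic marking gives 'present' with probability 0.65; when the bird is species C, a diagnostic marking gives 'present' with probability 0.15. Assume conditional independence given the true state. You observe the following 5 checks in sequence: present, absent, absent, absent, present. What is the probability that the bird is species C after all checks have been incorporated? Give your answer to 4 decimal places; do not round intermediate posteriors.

After 'present': normaliser = 0.85·0.5000 + 0.65·0.2500 + 0.15·0.2500; P(species A) ≈ 0.6800, P(species B) ≈ 0.2600, P(species C) ≈ 0.0600
After 'absent': normaliser = 0.15·0.6800 + 0.35·0.2600 + 0.85·0.0600; P(species A) ≈ 0.4180, P(species B) ≈ 0.3730, P(species C) ≈ 0.2090
After 'absent': normaliser = 0.15·0.4180 + 0.35·0.3730 + 0.85·0.2090; P(species A) ≈ 0.1691, P(species B) ≈ 0.3519, P(species C) ≈ 0.4790
After 'absent': normaliser = 0.15·0.1691 + 0.35·0.3519 + 0.85·0.4790; P(species A) ≈ 0.0456, P(species B) ≈ 0.2217, P(species C) ≈ 0.7327
After 'present': normaliser = 0.85·0.0456 + 0.65·0.2217 + 0.15·0.7327; P(species A) ≈ 0.1325, P(species B) ≈ 0.4921, P(species C) ≈ 0.3754

0.3754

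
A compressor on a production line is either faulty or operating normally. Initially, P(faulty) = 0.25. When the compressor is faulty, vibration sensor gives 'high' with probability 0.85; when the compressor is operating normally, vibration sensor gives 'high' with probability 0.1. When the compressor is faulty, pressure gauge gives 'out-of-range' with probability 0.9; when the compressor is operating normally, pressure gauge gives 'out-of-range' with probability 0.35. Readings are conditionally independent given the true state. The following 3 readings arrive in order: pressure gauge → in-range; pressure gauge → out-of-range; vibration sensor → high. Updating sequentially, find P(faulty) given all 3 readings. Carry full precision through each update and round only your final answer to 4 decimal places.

After pressure gauge='in-range': P(faulty) = 0.1·0.2500 / (0.1·0.2500 + 0.65·0.7500) ≈ 0.0488
After pressure gauge='out-of-range': P(faulty) = 0.9·0.0488 / (0.9·0.0488 + 0.35·0.9512) ≈ 0.1165
After vibration sensor='high': P(faulty) = 0.85·0.1165 / (0.85·0.1165 + 0.1·0.8835) ≈ 0.5285

0.5285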